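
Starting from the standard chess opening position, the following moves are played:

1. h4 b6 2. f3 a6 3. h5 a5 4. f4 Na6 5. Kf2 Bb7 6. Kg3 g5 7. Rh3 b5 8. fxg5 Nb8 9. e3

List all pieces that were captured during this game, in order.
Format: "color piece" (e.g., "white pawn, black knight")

Tracking captures:
  fxg5: captured black pawn

black pawn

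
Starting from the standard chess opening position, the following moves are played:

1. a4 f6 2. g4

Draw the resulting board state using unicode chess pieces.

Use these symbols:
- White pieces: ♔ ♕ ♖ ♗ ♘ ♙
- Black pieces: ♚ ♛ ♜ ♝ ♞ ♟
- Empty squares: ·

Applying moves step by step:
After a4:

♜ ♞ ♝ ♛ ♚ ♝ ♞ ♜
♟ ♟ ♟ ♟ ♟ ♟ ♟ ♟
· · · · · · · ·
· · · · · · · ·
♙ · · · · · · ·
· · · · · · · ·
· ♙ ♙ ♙ ♙ ♙ ♙ ♙
♖ ♘ ♗ ♕ ♔ ♗ ♘ ♖


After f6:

♜ ♞ ♝ ♛ ♚ ♝ ♞ ♜
♟ ♟ ♟ ♟ ♟ · ♟ ♟
· · · · · ♟ · ·
· · · · · · · ·
♙ · · · · · · ·
· · · · · · · ·
· ♙ ♙ ♙ ♙ ♙ ♙ ♙
♖ ♘ ♗ ♕ ♔ ♗ ♘ ♖


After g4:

♜ ♞ ♝ ♛ ♚ ♝ ♞ ♜
♟ ♟ ♟ ♟ ♟ · ♟ ♟
· · · · · ♟ · ·
· · · · · · · ·
♙ · · · · · ♙ ·
· · · · · · · ·
· ♙ ♙ ♙ ♙ ♙ · ♙
♖ ♘ ♗ ♕ ♔ ♗ ♘ ♖



  a b c d e f g h
  ─────────────────
8│♜ ♞ ♝ ♛ ♚ ♝ ♞ ♜│8
7│♟ ♟ ♟ ♟ ♟ · ♟ ♟│7
6│· · · · · ♟ · ·│6
5│· · · · · · · ·│5
4│♙ · · · · · ♙ ·│4
3│· · · · · · · ·│3
2│· ♙ ♙ ♙ ♙ ♙ · ♙│2
1│♖ ♘ ♗ ♕ ♔ ♗ ♘ ♖│1
  ─────────────────
  a b c d e f g h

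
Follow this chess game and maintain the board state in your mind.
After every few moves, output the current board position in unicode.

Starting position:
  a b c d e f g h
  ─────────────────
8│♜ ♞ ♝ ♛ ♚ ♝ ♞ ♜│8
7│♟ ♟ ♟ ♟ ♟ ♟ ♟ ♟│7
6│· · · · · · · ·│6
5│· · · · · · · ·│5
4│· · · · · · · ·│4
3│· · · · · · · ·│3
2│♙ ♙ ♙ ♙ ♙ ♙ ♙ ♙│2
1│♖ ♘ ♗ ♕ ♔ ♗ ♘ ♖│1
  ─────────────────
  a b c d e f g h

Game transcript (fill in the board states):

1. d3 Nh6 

  a b c d e f g h
  ─────────────────
8│♜ ♞ ♝ ♛ ♚ ♝ · ♜│8
7│♟ ♟ ♟ ♟ ♟ ♟ ♟ ♟│7
6│· · · · · · · ♞│6
5│· · · · · · · ·│5
4│· · · · · · · ·│4
3│· · · ♙ · · · ·│3
2│♙ ♙ ♙ · ♙ ♙ ♙ ♙│2
1│♖ ♘ ♗ ♕ ♔ ♗ ♘ ♖│1
  ─────────────────
  a b c d e f g h

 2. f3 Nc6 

  a b c d e f g h
  ─────────────────
8│♜ · ♝ ♛ ♚ ♝ · ♜│8
7│♟ ♟ ♟ ♟ ♟ ♟ ♟ ♟│7
6│· · ♞ · · · · ♞│6
5│· · · · · · · ·│5
4│· · · · · · · ·│4
3│· · · ♙ · ♙ · ·│3
2│♙ ♙ ♙ · ♙ · ♙ ♙│2
1│♖ ♘ ♗ ♕ ♔ ♗ ♘ ♖│1
  ─────────────────
  a b c d e f g h

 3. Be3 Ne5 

  a b c d e f g h
  ─────────────────
8│♜ · ♝ ♛ ♚ ♝ · ♜│8
7│♟ ♟ ♟ ♟ ♟ ♟ ♟ ♟│7
6│· · · · · · · ♞│6
5│· · · · ♞ · · ·│5
4│· · · · · · · ·│4
3│· · · ♙ ♗ ♙ · ·│3
2│♙ ♙ ♙ · ♙ · ♙ ♙│2
1│♖ ♘ · ♕ ♔ ♗ ♘ ♖│1
  ─────────────────
  a b c d e f g h



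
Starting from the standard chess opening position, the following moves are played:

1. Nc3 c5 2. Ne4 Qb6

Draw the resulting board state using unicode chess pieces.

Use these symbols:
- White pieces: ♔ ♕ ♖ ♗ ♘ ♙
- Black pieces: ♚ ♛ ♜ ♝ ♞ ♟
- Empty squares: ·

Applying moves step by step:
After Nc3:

♜ ♞ ♝ ♛ ♚ ♝ ♞ ♜
♟ ♟ ♟ ♟ ♟ ♟ ♟ ♟
· · · · · · · ·
· · · · · · · ·
· · · · · · · ·
· · ♘ · · · · ·
♙ ♙ ♙ ♙ ♙ ♙ ♙ ♙
♖ · ♗ ♕ ♔ ♗ ♘ ♖


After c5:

♜ ♞ ♝ ♛ ♚ ♝ ♞ ♜
♟ ♟ · ♟ ♟ ♟ ♟ ♟
· · · · · · · ·
· · ♟ · · · · ·
· · · · · · · ·
· · ♘ · · · · ·
♙ ♙ ♙ ♙ ♙ ♙ ♙ ♙
♖ · ♗ ♕ ♔ ♗ ♘ ♖


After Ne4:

♜ ♞ ♝ ♛ ♚ ♝ ♞ ♜
♟ ♟ · ♟ ♟ ♟ ♟ ♟
· · · · · · · ·
· · ♟ · · · · ·
· · · · ♘ · · ·
· · · · · · · ·
♙ ♙ ♙ ♙ ♙ ♙ ♙ ♙
♖ · ♗ ♕ ♔ ♗ ♘ ♖


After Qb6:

♜ ♞ ♝ · ♚ ♝ ♞ ♜
♟ ♟ · ♟ ♟ ♟ ♟ ♟
· ♛ · · · · · ·
· · ♟ · · · · ·
· · · · ♘ · · ·
· · · · · · · ·
♙ ♙ ♙ ♙ ♙ ♙ ♙ ♙
♖ · ♗ ♕ ♔ ♗ ♘ ♖



  a b c d e f g h
  ─────────────────
8│♜ ♞ ♝ · ♚ ♝ ♞ ♜│8
7│♟ ♟ · ♟ ♟ ♟ ♟ ♟│7
6│· ♛ · · · · · ·│6
5│· · ♟ · · · · ·│5
4│· · · · ♘ · · ·│4
3│· · · · · · · ·│3
2│♙ ♙ ♙ ♙ ♙ ♙ ♙ ♙│2
1│♖ · ♗ ♕ ♔ ♗ ♘ ♖│1
  ─────────────────
  a b c d e f g h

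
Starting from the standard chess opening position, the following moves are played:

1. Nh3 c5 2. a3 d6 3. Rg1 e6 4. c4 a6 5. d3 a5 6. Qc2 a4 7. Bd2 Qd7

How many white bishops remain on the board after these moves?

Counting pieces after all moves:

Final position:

  a b c d e f g h
  ─────────────────
8│♜ ♞ ♝ · ♚ ♝ ♞ ♜│8
7│· ♟ · ♛ · ♟ ♟ ♟│7
6│· · · ♟ ♟ · · ·│6
5│· · ♟ · · · · ·│5
4│♟ · ♙ · · · · ·│4
3│♙ · · ♙ · · · ♘│3
2│· ♙ ♕ ♗ ♙ ♙ ♙ ♙│2
1│♖ ♘ · · ♔ ♗ ♖ ·│1
  ─────────────────
  a b c d e f g h


2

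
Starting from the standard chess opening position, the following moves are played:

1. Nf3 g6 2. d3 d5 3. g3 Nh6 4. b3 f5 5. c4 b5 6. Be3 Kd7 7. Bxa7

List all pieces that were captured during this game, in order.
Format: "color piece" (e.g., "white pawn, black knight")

Tracking captures:
  Bxa7: captured black pawn

black pawn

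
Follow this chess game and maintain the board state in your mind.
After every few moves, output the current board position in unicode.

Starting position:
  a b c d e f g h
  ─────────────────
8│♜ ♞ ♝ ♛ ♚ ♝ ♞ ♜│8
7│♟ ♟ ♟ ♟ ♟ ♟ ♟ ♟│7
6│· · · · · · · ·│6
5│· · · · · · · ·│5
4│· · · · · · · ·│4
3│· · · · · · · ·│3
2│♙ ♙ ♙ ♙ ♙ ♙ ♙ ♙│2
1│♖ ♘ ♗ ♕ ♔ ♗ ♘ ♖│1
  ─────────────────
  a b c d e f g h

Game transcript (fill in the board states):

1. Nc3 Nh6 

  a b c d e f g h
  ─────────────────
8│♜ ♞ ♝ ♛ ♚ ♝ · ♜│8
7│♟ ♟ ♟ ♟ ♟ ♟ ♟ ♟│7
6│· · · · · · · ♞│6
5│· · · · · · · ·│5
4│· · · · · · · ·│4
3│· · ♘ · · · · ·│3
2│♙ ♙ ♙ ♙ ♙ ♙ ♙ ♙│2
1│♖ · ♗ ♕ ♔ ♗ ♘ ♖│1
  ─────────────────
  a b c d e f g h

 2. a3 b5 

  a b c d e f g h
  ─────────────────
8│♜ ♞ ♝ ♛ ♚ ♝ · ♜│8
7│♟ · ♟ ♟ ♟ ♟ ♟ ♟│7
6│· · · · · · · ♞│6
5│· ♟ · · · · · ·│5
4│· · · · · · · ·│4
3│♙ · ♘ · · · · ·│3
2│· ♙ ♙ ♙ ♙ ♙ ♙ ♙│2
1│♖ · ♗ ♕ ♔ ♗ ♘ ♖│1
  ─────────────────
  a b c d e f g h

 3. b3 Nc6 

  a b c d e f g h
  ─────────────────
8│♜ · ♝ ♛ ♚ ♝ · ♜│8
7│♟ · ♟ ♟ ♟ ♟ ♟ ♟│7
6│· · ♞ · · · · ♞│6
5│· ♟ · · · · · ·│5
4│· · · · · · · ·│4
3│♙ ♙ ♘ · · · · ·│3
2│· · ♙ ♙ ♙ ♙ ♙ ♙│2
1│♖ · ♗ ♕ ♔ ♗ ♘ ♖│1
  ─────────────────
  a b c d e f g h

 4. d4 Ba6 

  a b c d e f g h
  ─────────────────
8│♜ · · ♛ ♚ ♝ · ♜│8
7│♟ · ♟ ♟ ♟ ♟ ♟ ♟│7
6│♝ · ♞ · · · · ♞│6
5│· ♟ · · · · · ·│5
4│· · · ♙ · · · ·│4
3│♙ ♙ ♘ · · · · ·│3
2│· · ♙ · ♙ ♙ ♙ ♙│2
1│♖ · ♗ ♕ ♔ ♗ ♘ ♖│1
  ─────────────────
  a b c d e f g h

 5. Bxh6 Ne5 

  a b c d e f g h
  ─────────────────
8│♜ · · ♛ ♚ ♝ · ♜│8
7│♟ · ♟ ♟ ♟ ♟ ♟ ♟│7
6│♝ · · · · · · ♗│6
5│· ♟ · · ♞ · · ·│5
4│· · · ♙ · · · ·│4
3│♙ ♙ ♘ · · · · ·│3
2│· · ♙ · ♙ ♙ ♙ ♙│2
1│♖ · · ♕ ♔ ♗ ♘ ♖│1
  ─────────────────
  a b c d e f g h



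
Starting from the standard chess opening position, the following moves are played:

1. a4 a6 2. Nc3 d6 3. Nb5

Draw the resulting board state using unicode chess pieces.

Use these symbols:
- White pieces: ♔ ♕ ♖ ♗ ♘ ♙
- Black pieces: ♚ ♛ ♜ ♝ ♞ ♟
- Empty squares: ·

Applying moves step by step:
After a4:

♜ ♞ ♝ ♛ ♚ ♝ ♞ ♜
♟ ♟ ♟ ♟ ♟ ♟ ♟ ♟
· · · · · · · ·
· · · · · · · ·
♙ · · · · · · ·
· · · · · · · ·
· ♙ ♙ ♙ ♙ ♙ ♙ ♙
♖ ♘ ♗ ♕ ♔ ♗ ♘ ♖


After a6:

♜ ♞ ♝ ♛ ♚ ♝ ♞ ♜
· ♟ ♟ ♟ ♟ ♟ ♟ ♟
♟ · · · · · · ·
· · · · · · · ·
♙ · · · · · · ·
· · · · · · · ·
· ♙ ♙ ♙ ♙ ♙ ♙ ♙
♖ ♘ ♗ ♕ ♔ ♗ ♘ ♖


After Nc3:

♜ ♞ ♝ ♛ ♚ ♝ ♞ ♜
· ♟ ♟ ♟ ♟ ♟ ♟ ♟
♟ · · · · · · ·
· · · · · · · ·
♙ · · · · · · ·
· · ♘ · · · · ·
· ♙ ♙ ♙ ♙ ♙ ♙ ♙
♖ · ♗ ♕ ♔ ♗ ♘ ♖


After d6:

♜ ♞ ♝ ♛ ♚ ♝ ♞ ♜
· ♟ ♟ · ♟ ♟ ♟ ♟
♟ · · ♟ · · · ·
· · · · · · · ·
♙ · · · · · · ·
· · ♘ · · · · ·
· ♙ ♙ ♙ ♙ ♙ ♙ ♙
♖ · ♗ ♕ ♔ ♗ ♘ ♖


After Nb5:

♜ ♞ ♝ ♛ ♚ ♝ ♞ ♜
· ♟ ♟ · ♟ ♟ ♟ ♟
♟ · · ♟ · · · ·
· ♘ · · · · · ·
♙ · · · · · · ·
· · · · · · · ·
· ♙ ♙ ♙ ♙ ♙ ♙ ♙
♖ · ♗ ♕ ♔ ♗ ♘ ♖



  a b c d e f g h
  ─────────────────
8│♜ ♞ ♝ ♛ ♚ ♝ ♞ ♜│8
7│· ♟ ♟ · ♟ ♟ ♟ ♟│7
6│♟ · · ♟ · · · ·│6
5│· ♘ · · · · · ·│5
4│♙ · · · · · · ·│4
3│· · · · · · · ·│3
2│· ♙ ♙ ♙ ♙ ♙ ♙ ♙│2
1│♖ · ♗ ♕ ♔ ♗ ♘ ♖│1
  ─────────────────
  a b c d e f g h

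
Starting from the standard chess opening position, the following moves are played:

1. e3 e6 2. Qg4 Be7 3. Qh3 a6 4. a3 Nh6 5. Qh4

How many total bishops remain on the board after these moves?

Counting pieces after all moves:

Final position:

  a b c d e f g h
  ─────────────────
8│♜ ♞ ♝ ♛ ♚ · · ♜│8
7│· ♟ ♟ ♟ ♝ ♟ ♟ ♟│7
6│♟ · · · ♟ · · ♞│6
5│· · · · · · · ·│5
4│· · · · · · · ♕│4
3│♙ · · · ♙ · · ·│3
2│· ♙ ♙ ♙ · ♙ ♙ ♙│2
1│♖ ♘ ♗ · ♔ ♗ ♘ ♖│1
  ─────────────────
  a b c d e f g h


4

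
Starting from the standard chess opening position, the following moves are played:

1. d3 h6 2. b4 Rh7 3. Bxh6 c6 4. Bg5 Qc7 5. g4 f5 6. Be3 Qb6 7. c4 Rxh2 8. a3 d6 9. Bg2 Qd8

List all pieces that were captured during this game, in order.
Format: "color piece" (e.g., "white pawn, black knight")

Tracking captures:
  Bxh6: captured black pawn
  Rxh2: captured white pawn

black pawn, white pawn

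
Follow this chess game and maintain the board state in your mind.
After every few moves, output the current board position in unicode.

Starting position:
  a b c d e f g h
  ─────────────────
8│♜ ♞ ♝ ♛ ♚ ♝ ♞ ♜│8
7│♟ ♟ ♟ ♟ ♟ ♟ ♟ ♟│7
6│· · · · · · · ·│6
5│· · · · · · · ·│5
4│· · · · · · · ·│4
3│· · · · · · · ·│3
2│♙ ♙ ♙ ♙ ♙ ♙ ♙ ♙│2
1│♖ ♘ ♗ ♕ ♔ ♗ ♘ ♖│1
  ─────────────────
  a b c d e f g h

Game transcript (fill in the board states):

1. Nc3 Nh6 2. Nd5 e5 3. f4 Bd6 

  a b c d e f g h
  ─────────────────
8│♜ ♞ ♝ ♛ ♚ · · ♜│8
7│♟ ♟ ♟ ♟ · ♟ ♟ ♟│7
6│· · · ♝ · · · ♞│6
5│· · · ♘ ♟ · · ·│5
4│· · · · · ♙ · ·│4
3│· · · · · · · ·│3
2│♙ ♙ ♙ ♙ ♙ · ♙ ♙│2
1│♖ · ♗ ♕ ♔ ♗ ♘ ♖│1
  ─────────────────
  a b c d e f g h

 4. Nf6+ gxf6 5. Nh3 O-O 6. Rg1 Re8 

  a b c d e f g h
  ─────────────────
8│♜ ♞ ♝ ♛ ♜ · ♚ ·│8
7│♟ ♟ ♟ ♟ · ♟ · ♟│7
6│· · · ♝ · ♟ · ♞│6
5│· · · · ♟ · · ·│5
4│· · · · · ♙ · ·│4
3│· · · · · · · ♘│3
2│♙ ♙ ♙ ♙ ♙ · ♙ ♙│2
1│♖ · ♗ ♕ ♔ ♗ ♖ ·│1
  ─────────────────
  a b c d e f g h

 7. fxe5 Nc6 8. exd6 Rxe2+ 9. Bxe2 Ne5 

  a b c d e f g h
  ─────────────────
8│♜ · ♝ ♛ · · ♚ ·│8
7│♟ ♟ ♟ ♟ · ♟ · ♟│7
6│· · · ♙ · ♟ · ♞│6
5│· · · · ♞ · · ·│5
4│· · · · · · · ·│4
3│· · · · · · · ♘│3
2│♙ ♙ ♙ ♙ ♗ · ♙ ♙│2
1│♖ · ♗ ♕ ♔ · ♖ ·│1
  ─────────────────
  a b c d e f g h

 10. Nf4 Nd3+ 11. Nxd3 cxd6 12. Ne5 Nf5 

  a b c d e f g h
  ─────────────────
8│♜ · ♝ ♛ · · ♚ ·│8
7│♟ ♟ · ♟ · ♟ · ♟│7
6│· · · ♟ · ♟ · ·│6
5│· · · · ♘ ♞ · ·│5
4│· · · · · · · ·│4
3│· · · · · · · ·│3
2│♙ ♙ ♙ ♙ ♗ · ♙ ♙│2
1│♖ · ♗ ♕ ♔ · ♖ ·│1
  ─────────────────
  a b c d e f g h

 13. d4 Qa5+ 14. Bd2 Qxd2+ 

  a b c d e f g h
  ─────────────────
8│♜ · ♝ · · · ♚ ·│8
7│♟ ♟ · ♟ · ♟ · ♟│7
6│· · · ♟ · ♟ · ·│6
5│· · · · ♘ ♞ · ·│5
4│· · · ♙ · · · ·│4
3│· · · · · · · ·│3
2│♙ ♙ ♙ ♛ ♗ · ♙ ♙│2
1│♖ · · ♕ ♔ · ♖ ·│1
  ─────────────────
  a b c d e f g h


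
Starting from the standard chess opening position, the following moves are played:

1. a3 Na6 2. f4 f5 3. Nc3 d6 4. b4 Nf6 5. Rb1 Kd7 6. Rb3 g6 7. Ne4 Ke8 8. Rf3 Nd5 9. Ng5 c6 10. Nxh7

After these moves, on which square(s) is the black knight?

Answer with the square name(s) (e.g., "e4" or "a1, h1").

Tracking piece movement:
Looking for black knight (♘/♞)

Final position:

  a b c d e f g h
  ─────────────────
8│♜ · ♝ ♛ ♚ ♝ · ♜│8
7│♟ ♟ · · ♟ · · ♘│7
6│♞ · ♟ ♟ · · ♟ ·│6
5│· · · ♞ · ♟ · ·│5
4│· ♙ · · · ♙ · ·│4
3│♙ · · · · ♖ · ·│3
2│· · ♙ ♙ ♙ · ♙ ♙│2
1│· · ♗ ♕ ♔ ♗ ♘ ♖│1
  ─────────────────
  a b c d e f g h


a6, d5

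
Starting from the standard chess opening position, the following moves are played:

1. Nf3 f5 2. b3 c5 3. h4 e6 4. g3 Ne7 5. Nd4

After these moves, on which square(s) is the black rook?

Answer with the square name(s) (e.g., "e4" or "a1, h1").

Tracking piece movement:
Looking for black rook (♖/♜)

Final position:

  a b c d e f g h
  ─────────────────
8│♜ ♞ ♝ ♛ ♚ ♝ · ♜│8
7│♟ ♟ · ♟ ♞ · ♟ ♟│7
6│· · · · ♟ · · ·│6
5│· · ♟ · · ♟ · ·│5
4│· · · ♘ · · · ♙│4
3│· ♙ · · · · ♙ ·│3
2│♙ · ♙ ♙ ♙ ♙ · ·│2
1│♖ ♘ ♗ ♕ ♔ ♗ · ♖│1
  ─────────────────
  a b c d e f g h


a8, h8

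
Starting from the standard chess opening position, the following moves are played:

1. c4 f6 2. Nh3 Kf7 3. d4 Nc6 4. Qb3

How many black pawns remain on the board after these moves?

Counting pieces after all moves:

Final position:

  a b c d e f g h
  ─────────────────
8│♜ · ♝ ♛ · ♝ ♞ ♜│8
7│♟ ♟ ♟ ♟ ♟ ♚ ♟ ♟│7
6│· · ♞ · · ♟ · ·│6
5│· · · · · · · ·│5
4│· · ♙ ♙ · · · ·│4
3│· ♕ · · · · · ♘│3
2│♙ ♙ · · ♙ ♙ ♙ ♙│2
1│♖ ♘ ♗ · ♔ ♗ · ♖│1
  ─────────────────
  a b c d e f g h


8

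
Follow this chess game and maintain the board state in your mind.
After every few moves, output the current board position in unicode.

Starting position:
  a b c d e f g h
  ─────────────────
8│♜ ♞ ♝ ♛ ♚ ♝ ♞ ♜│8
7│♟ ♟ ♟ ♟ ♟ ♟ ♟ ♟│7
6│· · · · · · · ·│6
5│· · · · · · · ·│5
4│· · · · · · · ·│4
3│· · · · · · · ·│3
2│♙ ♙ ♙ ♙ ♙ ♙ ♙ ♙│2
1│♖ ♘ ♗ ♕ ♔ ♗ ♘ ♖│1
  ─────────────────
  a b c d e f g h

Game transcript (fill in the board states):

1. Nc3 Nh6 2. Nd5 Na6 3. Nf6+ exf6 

  a b c d e f g h
  ─────────────────
8│♜ · ♝ ♛ ♚ ♝ · ♜│8
7│♟ ♟ ♟ ♟ · ♟ ♟ ♟│7
6│♞ · · · · ♟ · ♞│6
5│· · · · · · · ·│5
4│· · · · · · · ·│4
3│· · · · · · · ·│3
2│♙ ♙ ♙ ♙ ♙ ♙ ♙ ♙│2
1│♖ · ♗ ♕ ♔ ♗ ♘ ♖│1
  ─────────────────
  a b c d e f g h

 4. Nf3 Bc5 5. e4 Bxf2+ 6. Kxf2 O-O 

  a b c d e f g h
  ─────────────────
8│♜ · ♝ ♛ · ♜ ♚ ·│8
7│♟ ♟ ♟ ♟ · ♟ ♟ ♟│7
6│♞ · · · · ♟ · ♞│6
5│· · · · · · · ·│5
4│· · · · ♙ · · ·│4
3│· · · · · ♘ · ·│3
2│♙ ♙ ♙ ♙ · ♔ ♙ ♙│2
1│♖ · ♗ ♕ · ♗ · ♖│1
  ─────────────────
  a b c d e f g h

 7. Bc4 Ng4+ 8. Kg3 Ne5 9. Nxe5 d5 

  a b c d e f g h
  ─────────────────
8│♜ · ♝ ♛ · ♜ ♚ ·│8
7│♟ ♟ ♟ · · ♟ ♟ ♟│7
6│♞ · · · · ♟ · ·│6
5│· · · ♟ ♘ · · ·│5
4│· · ♗ · ♙ · · ·│4
3│· · · · · · ♔ ·│3
2│♙ ♙ ♙ ♙ · · ♙ ♙│2
1│♖ · ♗ ♕ · · · ♖│1
  ─────────────────
  a b c d e f g h

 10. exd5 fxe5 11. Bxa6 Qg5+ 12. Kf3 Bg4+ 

  a b c d e f g h
  ─────────────────
8│♜ · · · · ♜ ♚ ·│8
7│♟ ♟ ♟ · · ♟ ♟ ♟│7
6│♗ · · · · · · ·│6
5│· · · ♙ ♟ · ♛ ·│5
4│· · · · · · ♝ ·│4
3│· · · · · ♔ · ·│3
2│♙ ♙ ♙ ♙ · · ♙ ♙│2
1│♖ · ♗ ♕ · · · ♖│1
  ─────────────────
  a b c d e f g h

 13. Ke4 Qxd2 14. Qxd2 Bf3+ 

  a b c d e f g h
  ─────────────────
8│♜ · · · · ♜ ♚ ·│8
7│♟ ♟ ♟ · · ♟ ♟ ♟│7
6│♗ · · · · · · ·│6
5│· · · ♙ ♟ · · ·│5
4│· · · · ♔ · · ·│4
3│· · · · · ♝ · ·│3
2│♙ ♙ ♙ ♕ · · ♙ ♙│2
1│♖ · ♗ · · · · ♖│1
  ─────────────────
  a b c d e f g h


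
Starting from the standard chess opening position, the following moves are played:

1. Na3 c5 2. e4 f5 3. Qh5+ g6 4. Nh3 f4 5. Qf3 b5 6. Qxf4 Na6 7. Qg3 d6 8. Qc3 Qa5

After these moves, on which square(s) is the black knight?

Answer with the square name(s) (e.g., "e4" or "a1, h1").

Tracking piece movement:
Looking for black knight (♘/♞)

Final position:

  a b c d e f g h
  ─────────────────
8│♜ · ♝ · ♚ ♝ ♞ ♜│8
7│♟ · · · ♟ · · ♟│7
6│♞ · · ♟ · · ♟ ·│6
5│♛ ♟ ♟ · · · · ·│5
4│· · · · ♙ · · ·│4
3│♘ · ♕ · · · · ♘│3
2│♙ ♙ ♙ ♙ · ♙ ♙ ♙│2
1│♖ · ♗ · ♔ ♗ · ♖│1
  ─────────────────
  a b c d e f g h


a6, g8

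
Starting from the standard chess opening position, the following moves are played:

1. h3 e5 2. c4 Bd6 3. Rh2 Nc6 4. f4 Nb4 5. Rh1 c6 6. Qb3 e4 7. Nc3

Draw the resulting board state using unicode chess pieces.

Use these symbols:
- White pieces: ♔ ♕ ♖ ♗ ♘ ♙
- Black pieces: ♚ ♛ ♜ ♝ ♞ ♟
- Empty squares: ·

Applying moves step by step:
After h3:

♜ ♞ ♝ ♛ ♚ ♝ ♞ ♜
♟ ♟ ♟ ♟ ♟ ♟ ♟ ♟
· · · · · · · ·
· · · · · · · ·
· · · · · · · ·
· · · · · · · ♙
♙ ♙ ♙ ♙ ♙ ♙ ♙ ·
♖ ♘ ♗ ♕ ♔ ♗ ♘ ♖


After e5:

♜ ♞ ♝ ♛ ♚ ♝ ♞ ♜
♟ ♟ ♟ ♟ · ♟ ♟ ♟
· · · · · · · ·
· · · · ♟ · · ·
· · · · · · · ·
· · · · · · · ♙
♙ ♙ ♙ ♙ ♙ ♙ ♙ ·
♖ ♘ ♗ ♕ ♔ ♗ ♘ ♖


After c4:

♜ ♞ ♝ ♛ ♚ ♝ ♞ ♜
♟ ♟ ♟ ♟ · ♟ ♟ ♟
· · · · · · · ·
· · · · ♟ · · ·
· · ♙ · · · · ·
· · · · · · · ♙
♙ ♙ · ♙ ♙ ♙ ♙ ·
♖ ♘ ♗ ♕ ♔ ♗ ♘ ♖


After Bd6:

♜ ♞ ♝ ♛ ♚ · ♞ ♜
♟ ♟ ♟ ♟ · ♟ ♟ ♟
· · · ♝ · · · ·
· · · · ♟ · · ·
· · ♙ · · · · ·
· · · · · · · ♙
♙ ♙ · ♙ ♙ ♙ ♙ ·
♖ ♘ ♗ ♕ ♔ ♗ ♘ ♖


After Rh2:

♜ ♞ ♝ ♛ ♚ · ♞ ♜
♟ ♟ ♟ ♟ · ♟ ♟ ♟
· · · ♝ · · · ·
· · · · ♟ · · ·
· · ♙ · · · · ·
· · · · · · · ♙
♙ ♙ · ♙ ♙ ♙ ♙ ♖
♖ ♘ ♗ ♕ ♔ ♗ ♘ ·


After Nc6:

♜ · ♝ ♛ ♚ · ♞ ♜
♟ ♟ ♟ ♟ · ♟ ♟ ♟
· · ♞ ♝ · · · ·
· · · · ♟ · · ·
· · ♙ · · · · ·
· · · · · · · ♙
♙ ♙ · ♙ ♙ ♙ ♙ ♖
♖ ♘ ♗ ♕ ♔ ♗ ♘ ·


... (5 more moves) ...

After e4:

♜ · ♝ ♛ ♚ · ♞ ♜
♟ ♟ · ♟ · ♟ ♟ ♟
· · ♟ ♝ · · · ·
· · · · · · · ·
· ♞ ♙ · ♟ ♙ · ·
· ♕ · · · · · ♙
♙ ♙ · ♙ ♙ · ♙ ·
♖ ♘ ♗ · ♔ ♗ ♘ ♖


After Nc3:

♜ · ♝ ♛ ♚ · ♞ ♜
♟ ♟ · ♟ · ♟ ♟ ♟
· · ♟ ♝ · · · ·
· · · · · · · ·
· ♞ ♙ · ♟ ♙ · ·
· ♕ ♘ · · · · ♙
♙ ♙ · ♙ ♙ · ♙ ·
♖ · ♗ · ♔ ♗ ♘ ♖



  a b c d e f g h
  ─────────────────
8│♜ · ♝ ♛ ♚ · ♞ ♜│8
7│♟ ♟ · ♟ · ♟ ♟ ♟│7
6│· · ♟ ♝ · · · ·│6
5│· · · · · · · ·│5
4│· ♞ ♙ · ♟ ♙ · ·│4
3│· ♕ ♘ · · · · ♙│3
2│♙ ♙ · ♙ ♙ · ♙ ·│2
1│♖ · ♗ · ♔ ♗ ♘ ♖│1
  ─────────────────
  a b c d e f g h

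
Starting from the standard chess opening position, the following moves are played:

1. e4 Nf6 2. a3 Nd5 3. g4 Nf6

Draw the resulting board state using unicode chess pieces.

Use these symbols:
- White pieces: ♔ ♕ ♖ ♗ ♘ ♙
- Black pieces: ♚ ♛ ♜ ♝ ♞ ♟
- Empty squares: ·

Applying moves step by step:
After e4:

♜ ♞ ♝ ♛ ♚ ♝ ♞ ♜
♟ ♟ ♟ ♟ ♟ ♟ ♟ ♟
· · · · · · · ·
· · · · · · · ·
· · · · ♙ · · ·
· · · · · · · ·
♙ ♙ ♙ ♙ · ♙ ♙ ♙
♖ ♘ ♗ ♕ ♔ ♗ ♘ ♖


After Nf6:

♜ ♞ ♝ ♛ ♚ ♝ · ♜
♟ ♟ ♟ ♟ ♟ ♟ ♟ ♟
· · · · · ♞ · ·
· · · · · · · ·
· · · · ♙ · · ·
· · · · · · · ·
♙ ♙ ♙ ♙ · ♙ ♙ ♙
♖ ♘ ♗ ♕ ♔ ♗ ♘ ♖


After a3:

♜ ♞ ♝ ♛ ♚ ♝ · ♜
♟ ♟ ♟ ♟ ♟ ♟ ♟ ♟
· · · · · ♞ · ·
· · · · · · · ·
· · · · ♙ · · ·
♙ · · · · · · ·
· ♙ ♙ ♙ · ♙ ♙ ♙
♖ ♘ ♗ ♕ ♔ ♗ ♘ ♖


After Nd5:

♜ ♞ ♝ ♛ ♚ ♝ · ♜
♟ ♟ ♟ ♟ ♟ ♟ ♟ ♟
· · · · · · · ·
· · · ♞ · · · ·
· · · · ♙ · · ·
♙ · · · · · · ·
· ♙ ♙ ♙ · ♙ ♙ ♙
♖ ♘ ♗ ♕ ♔ ♗ ♘ ♖


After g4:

♜ ♞ ♝ ♛ ♚ ♝ · ♜
♟ ♟ ♟ ♟ ♟ ♟ ♟ ♟
· · · · · · · ·
· · · ♞ · · · ·
· · · · ♙ · ♙ ·
♙ · · · · · · ·
· ♙ ♙ ♙ · ♙ · ♙
♖ ♘ ♗ ♕ ♔ ♗ ♘ ♖


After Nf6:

♜ ♞ ♝ ♛ ♚ ♝ · ♜
♟ ♟ ♟ ♟ ♟ ♟ ♟ ♟
· · · · · ♞ · ·
· · · · · · · ·
· · · · ♙ · ♙ ·
♙ · · · · · · ·
· ♙ ♙ ♙ · ♙ · ♙
♖ ♘ ♗ ♕ ♔ ♗ ♘ ♖



  a b c d e f g h
  ─────────────────
8│♜ ♞ ♝ ♛ ♚ ♝ · ♜│8
7│♟ ♟ ♟ ♟ ♟ ♟ ♟ ♟│7
6│· · · · · ♞ · ·│6
5│· · · · · · · ·│5
4│· · · · ♙ · ♙ ·│4
3│♙ · · · · · · ·│3
2│· ♙ ♙ ♙ · ♙ · ♙│2
1│♖ ♘ ♗ ♕ ♔ ♗ ♘ ♖│1
  ─────────────────
  a b c d e f g h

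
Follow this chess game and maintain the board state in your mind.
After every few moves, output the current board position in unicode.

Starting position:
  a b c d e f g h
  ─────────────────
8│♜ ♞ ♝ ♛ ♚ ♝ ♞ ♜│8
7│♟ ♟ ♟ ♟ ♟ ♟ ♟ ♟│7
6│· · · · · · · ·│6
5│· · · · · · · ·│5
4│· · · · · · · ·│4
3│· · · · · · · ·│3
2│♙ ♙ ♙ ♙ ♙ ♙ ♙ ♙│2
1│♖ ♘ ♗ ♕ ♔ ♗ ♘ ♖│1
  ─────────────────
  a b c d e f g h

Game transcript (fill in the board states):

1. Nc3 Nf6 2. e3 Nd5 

  a b c d e f g h
  ─────────────────
8│♜ ♞ ♝ ♛ ♚ ♝ · ♜│8
7│♟ ♟ ♟ ♟ ♟ ♟ ♟ ♟│7
6│· · · · · · · ·│6
5│· · · ♞ · · · ·│5
4│· · · · · · · ·│4
3│· · ♘ · ♙ · · ·│3
2│♙ ♙ ♙ ♙ · ♙ ♙ ♙│2
1│♖ · ♗ ♕ ♔ ♗ ♘ ♖│1
  ─────────────────
  a b c d e f g h

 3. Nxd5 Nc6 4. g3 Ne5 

  a b c d e f g h
  ─────────────────
8│♜ · ♝ ♛ ♚ ♝ · ♜│8
7│♟ ♟ ♟ ♟ ♟ ♟ ♟ ♟│7
6│· · · · · · · ·│6
5│· · · ♘ ♞ · · ·│5
4│· · · · · · · ·│4
3│· · · · ♙ · ♙ ·│3
2│♙ ♙ ♙ ♙ · ♙ · ♙│2
1│♖ · ♗ ♕ ♔ ♗ ♘ ♖│1
  ─────────────────
  a b c d e f g h

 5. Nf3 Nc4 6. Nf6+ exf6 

  a b c d e f g h
  ─────────────────
8│♜ · ♝ ♛ ♚ ♝ · ♜│8
7│♟ ♟ ♟ ♟ · ♟ ♟ ♟│7
6│· · · · · ♟ · ·│6
5│· · · · · · · ·│5
4│· · ♞ · · · · ·│4
3│· · · · ♙ ♘ ♙ ·│3
2│♙ ♙ ♙ ♙ · ♙ · ♙│2
1│♖ · ♗ ♕ ♔ ♗ · ♖│1
  ─────────────────
  a b c d e f g h



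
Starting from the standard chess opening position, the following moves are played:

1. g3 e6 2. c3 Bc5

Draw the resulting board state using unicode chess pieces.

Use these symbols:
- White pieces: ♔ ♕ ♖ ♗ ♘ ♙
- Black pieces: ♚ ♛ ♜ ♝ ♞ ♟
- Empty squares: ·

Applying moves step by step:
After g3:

♜ ♞ ♝ ♛ ♚ ♝ ♞ ♜
♟ ♟ ♟ ♟ ♟ ♟ ♟ ♟
· · · · · · · ·
· · · · · · · ·
· · · · · · · ·
· · · · · · ♙ ·
♙ ♙ ♙ ♙ ♙ ♙ · ♙
♖ ♘ ♗ ♕ ♔ ♗ ♘ ♖


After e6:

♜ ♞ ♝ ♛ ♚ ♝ ♞ ♜
♟ ♟ ♟ ♟ · ♟ ♟ ♟
· · · · ♟ · · ·
· · · · · · · ·
· · · · · · · ·
· · · · · · ♙ ·
♙ ♙ ♙ ♙ ♙ ♙ · ♙
♖ ♘ ♗ ♕ ♔ ♗ ♘ ♖


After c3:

♜ ♞ ♝ ♛ ♚ ♝ ♞ ♜
♟ ♟ ♟ ♟ · ♟ ♟ ♟
· · · · ♟ · · ·
· · · · · · · ·
· · · · · · · ·
· · ♙ · · · ♙ ·
♙ ♙ · ♙ ♙ ♙ · ♙
♖ ♘ ♗ ♕ ♔ ♗ ♘ ♖


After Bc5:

♜ ♞ ♝ ♛ ♚ · ♞ ♜
♟ ♟ ♟ ♟ · ♟ ♟ ♟
· · · · ♟ · · ·
· · ♝ · · · · ·
· · · · · · · ·
· · ♙ · · · ♙ ·
♙ ♙ · ♙ ♙ ♙ · ♙
♖ ♘ ♗ ♕ ♔ ♗ ♘ ♖



  a b c d e f g h
  ─────────────────
8│♜ ♞ ♝ ♛ ♚ · ♞ ♜│8
7│♟ ♟ ♟ ♟ · ♟ ♟ ♟│7
6│· · · · ♟ · · ·│6
5│· · ♝ · · · · ·│5
4│· · · · · · · ·│4
3│· · ♙ · · · ♙ ·│3
2│♙ ♙ · ♙ ♙ ♙ · ♙│2
1│♖ ♘ ♗ ♕ ♔ ♗ ♘ ♖│1
  ─────────────────
  a b c d e f g h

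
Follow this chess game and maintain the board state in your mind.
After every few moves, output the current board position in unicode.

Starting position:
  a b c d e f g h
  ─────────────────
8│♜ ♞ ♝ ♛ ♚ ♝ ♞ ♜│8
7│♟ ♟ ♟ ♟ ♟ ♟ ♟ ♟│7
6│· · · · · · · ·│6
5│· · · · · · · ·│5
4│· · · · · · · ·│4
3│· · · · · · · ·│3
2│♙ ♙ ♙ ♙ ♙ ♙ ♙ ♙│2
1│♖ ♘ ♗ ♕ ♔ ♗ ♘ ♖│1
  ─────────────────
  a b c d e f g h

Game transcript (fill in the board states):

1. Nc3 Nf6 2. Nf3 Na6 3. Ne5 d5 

  a b c d e f g h
  ─────────────────
8│♜ · ♝ ♛ ♚ ♝ · ♜│8
7│♟ ♟ ♟ · ♟ ♟ ♟ ♟│7
6│♞ · · · · ♞ · ·│6
5│· · · ♟ ♘ · · ·│5
4│· · · · · · · ·│4
3│· · ♘ · · · · ·│3
2│♙ ♙ ♙ ♙ ♙ ♙ ♙ ♙│2
1│♖ · ♗ ♕ ♔ ♗ · ♖│1
  ─────────────────
  a b c d e f g h

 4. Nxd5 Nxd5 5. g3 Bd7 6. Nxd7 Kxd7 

  a b c d e f g h
  ─────────────────
8│♜ · · ♛ · ♝ · ♜│8
7│♟ ♟ ♟ ♚ ♟ ♟ ♟ ♟│7
6│♞ · · · · · · ·│6
5│· · · ♞ · · · ·│5
4│· · · · · · · ·│4
3│· · · · · · ♙ ·│3
2│♙ ♙ ♙ ♙ ♙ ♙ · ♙│2
1│♖ · ♗ ♕ ♔ ♗ · ♖│1
  ─────────────────
  a b c d e f g h

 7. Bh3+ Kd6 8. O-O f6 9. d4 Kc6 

  a b c d e f g h
  ─────────────────
8│♜ · · ♛ · ♝ · ♜│8
7│♟ ♟ ♟ · ♟ · ♟ ♟│7
6│♞ · ♚ · · ♟ · ·│6
5│· · · ♞ · · · ·│5
4│· · · ♙ · · · ·│4
3│· · · · · · ♙ ♗│3
2│♙ ♙ ♙ · ♙ ♙ · ♙│2
1│♖ · ♗ ♕ · ♖ ♔ ·│1
  ─────────────────
  a b c d e f g h

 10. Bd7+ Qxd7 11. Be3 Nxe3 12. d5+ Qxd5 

  a b c d e f g h
  ─────────────────
8│♜ · · · · ♝ · ♜│8
7│♟ ♟ ♟ · ♟ · ♟ ♟│7
6│♞ · ♚ · · ♟ · ·│6
5│· · · ♛ · · · ·│5
4│· · · · · · · ·│4
3│· · · · ♞ · ♙ ·│3
2│♙ ♙ ♙ · ♙ ♙ · ♙│2
1│♖ · · ♕ · ♖ ♔ ·│1
  ─────────────────
  a b c d e f g h



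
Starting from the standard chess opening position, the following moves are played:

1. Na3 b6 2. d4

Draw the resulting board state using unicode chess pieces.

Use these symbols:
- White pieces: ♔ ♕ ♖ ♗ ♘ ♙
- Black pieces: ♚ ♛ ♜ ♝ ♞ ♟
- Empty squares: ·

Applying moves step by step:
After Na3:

♜ ♞ ♝ ♛ ♚ ♝ ♞ ♜
♟ ♟ ♟ ♟ ♟ ♟ ♟ ♟
· · · · · · · ·
· · · · · · · ·
· · · · · · · ·
♘ · · · · · · ·
♙ ♙ ♙ ♙ ♙ ♙ ♙ ♙
♖ · ♗ ♕ ♔ ♗ ♘ ♖


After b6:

♜ ♞ ♝ ♛ ♚ ♝ ♞ ♜
♟ · ♟ ♟ ♟ ♟ ♟ ♟
· ♟ · · · · · ·
· · · · · · · ·
· · · · · · · ·
♘ · · · · · · ·
♙ ♙ ♙ ♙ ♙ ♙ ♙ ♙
♖ · ♗ ♕ ♔ ♗ ♘ ♖


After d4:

♜ ♞ ♝ ♛ ♚ ♝ ♞ ♜
♟ · ♟ ♟ ♟ ♟ ♟ ♟
· ♟ · · · · · ·
· · · · · · · ·
· · · ♙ · · · ·
♘ · · · · · · ·
♙ ♙ ♙ · ♙ ♙ ♙ ♙
♖ · ♗ ♕ ♔ ♗ ♘ ♖



  a b c d e f g h
  ─────────────────
8│♜ ♞ ♝ ♛ ♚ ♝ ♞ ♜│8
7│♟ · ♟ ♟ ♟ ♟ ♟ ♟│7
6│· ♟ · · · · · ·│6
5│· · · · · · · ·│5
4│· · · ♙ · · · ·│4
3│♘ · · · · · · ·│3
2│♙ ♙ ♙ · ♙ ♙ ♙ ♙│2
1│♖ · ♗ ♕ ♔ ♗ ♘ ♖│1
  ─────────────────
  a b c d e f g h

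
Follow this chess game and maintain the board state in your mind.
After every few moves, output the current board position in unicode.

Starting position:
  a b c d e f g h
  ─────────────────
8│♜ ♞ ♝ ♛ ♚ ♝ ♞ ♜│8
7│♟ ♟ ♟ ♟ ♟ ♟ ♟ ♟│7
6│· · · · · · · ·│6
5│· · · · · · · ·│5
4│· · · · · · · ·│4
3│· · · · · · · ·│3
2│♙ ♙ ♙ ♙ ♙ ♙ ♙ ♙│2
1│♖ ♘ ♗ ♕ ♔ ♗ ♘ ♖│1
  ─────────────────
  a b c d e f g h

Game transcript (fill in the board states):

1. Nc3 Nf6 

  a b c d e f g h
  ─────────────────
8│♜ ♞ ♝ ♛ ♚ ♝ · ♜│8
7│♟ ♟ ♟ ♟ ♟ ♟ ♟ ♟│7
6│· · · · · ♞ · ·│6
5│· · · · · · · ·│5
4│· · · · · · · ·│4
3│· · ♘ · · · · ·│3
2│♙ ♙ ♙ ♙ ♙ ♙ ♙ ♙│2
1│♖ · ♗ ♕ ♔ ♗ ♘ ♖│1
  ─────────────────
  a b c d e f g h

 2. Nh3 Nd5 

  a b c d e f g h
  ─────────────────
8│♜ ♞ ♝ ♛ ♚ ♝ · ♜│8
7│♟ ♟ ♟ ♟ ♟ ♟ ♟ ♟│7
6│· · · · · · · ·│6
5│· · · ♞ · · · ·│5
4│· · · · · · · ·│4
3│· · ♘ · · · · ♘│3
2│♙ ♙ ♙ ♙ ♙ ♙ ♙ ♙│2
1│♖ · ♗ ♕ ♔ ♗ · ♖│1
  ─────────────────
  a b c d e f g h

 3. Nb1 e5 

  a b c d e f g h
  ─────────────────
8│♜ ♞ ♝ ♛ ♚ ♝ · ♜│8
7│♟ ♟ ♟ ♟ · ♟ ♟ ♟│7
6│· · · · · · · ·│6
5│· · · ♞ ♟ · · ·│5
4│· · · · · · · ·│4
3│· · · · · · · ♘│3
2│♙ ♙ ♙ ♙ ♙ ♙ ♙ ♙│2
1│♖ ♘ ♗ ♕ ♔ ♗ · ♖│1
  ─────────────────
  a b c d e f g h



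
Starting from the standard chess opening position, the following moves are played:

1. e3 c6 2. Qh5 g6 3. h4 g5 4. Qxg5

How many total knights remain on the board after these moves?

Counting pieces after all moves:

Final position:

  a b c d e f g h
  ─────────────────
8│♜ ♞ ♝ ♛ ♚ ♝ ♞ ♜│8
7│♟ ♟ · ♟ ♟ ♟ · ♟│7
6│· · ♟ · · · · ·│6
5│· · · · · · ♕ ·│5
4│· · · · · · · ♙│4
3│· · · · ♙ · · ·│3
2│♙ ♙ ♙ ♙ · ♙ ♙ ·│2
1│♖ ♘ ♗ · ♔ ♗ ♘ ♖│1
  ─────────────────
  a b c d e f g h


4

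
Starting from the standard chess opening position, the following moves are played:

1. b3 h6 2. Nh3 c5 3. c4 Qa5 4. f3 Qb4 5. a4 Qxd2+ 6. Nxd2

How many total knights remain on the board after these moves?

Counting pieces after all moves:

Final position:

  a b c d e f g h
  ─────────────────
8│♜ ♞ ♝ · ♚ ♝ ♞ ♜│8
7│♟ ♟ · ♟ ♟ ♟ ♟ ·│7
6│· · · · · · · ♟│6
5│· · ♟ · · · · ·│5
4│♙ · ♙ · · · · ·│4
3│· ♙ · · · ♙ · ♘│3
2│· · · ♘ ♙ · ♙ ♙│2
1│♖ · ♗ ♕ ♔ ♗ · ♖│1
  ─────────────────
  a b c d e f g h


4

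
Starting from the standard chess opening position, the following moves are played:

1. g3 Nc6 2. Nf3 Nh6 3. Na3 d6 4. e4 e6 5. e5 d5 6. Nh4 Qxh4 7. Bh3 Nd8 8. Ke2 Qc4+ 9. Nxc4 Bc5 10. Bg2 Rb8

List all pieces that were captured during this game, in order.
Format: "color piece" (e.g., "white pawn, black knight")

Tracking captures:
  Qxh4: captured white knight
  Nxc4: captured black queen

white knight, black queen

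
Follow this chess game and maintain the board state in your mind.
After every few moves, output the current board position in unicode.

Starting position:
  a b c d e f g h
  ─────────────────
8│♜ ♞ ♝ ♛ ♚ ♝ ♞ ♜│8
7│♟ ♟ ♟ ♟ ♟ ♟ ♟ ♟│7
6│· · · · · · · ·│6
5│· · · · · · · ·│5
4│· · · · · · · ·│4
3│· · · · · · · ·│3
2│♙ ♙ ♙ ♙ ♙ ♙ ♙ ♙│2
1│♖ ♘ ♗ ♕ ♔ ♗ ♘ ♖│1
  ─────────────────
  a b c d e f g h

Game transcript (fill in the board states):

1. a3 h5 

  a b c d e f g h
  ─────────────────
8│♜ ♞ ♝ ♛ ♚ ♝ ♞ ♜│8
7│♟ ♟ ♟ ♟ ♟ ♟ ♟ ·│7
6│· · · · · · · ·│6
5│· · · · · · · ♟│5
4│· · · · · · · ·│4
3│♙ · · · · · · ·│3
2│· ♙ ♙ ♙ ♙ ♙ ♙ ♙│2
1│♖ ♘ ♗ ♕ ♔ ♗ ♘ ♖│1
  ─────────────────
  a b c d e f g h

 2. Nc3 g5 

  a b c d e f g h
  ─────────────────
8│♜ ♞ ♝ ♛ ♚ ♝ ♞ ♜│8
7│♟ ♟ ♟ ♟ ♟ ♟ · ·│7
6│· · · · · · · ·│6
5│· · · · · · ♟ ♟│5
4│· · · · · · · ·│4
3│♙ · ♘ · · · · ·│3
2│· ♙ ♙ ♙ ♙ ♙ ♙ ♙│2
1│♖ · ♗ ♕ ♔ ♗ ♘ ♖│1
  ─────────────────
  a b c d e f g h

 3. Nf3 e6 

  a b c d e f g h
  ─────────────────
8│♜ ♞ ♝ ♛ ♚ ♝ ♞ ♜│8
7│♟ ♟ ♟ ♟ · ♟ · ·│7
6│· · · · ♟ · · ·│6
5│· · · · · · ♟ ♟│5
4│· · · · · · · ·│4
3│♙ · ♘ · · ♘ · ·│3
2│· ♙ ♙ ♙ ♙ ♙ ♙ ♙│2
1│♖ · ♗ ♕ ♔ ♗ · ♖│1
  ─────────────────
  a b c d e f g h

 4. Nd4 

  a b c d e f g h
  ─────────────────
8│♜ ♞ ♝ ♛ ♚ ♝ ♞ ♜│8
7│♟ ♟ ♟ ♟ · ♟ · ·│7
6│· · · · ♟ · · ·│6
5│· · · · · · ♟ ♟│5
4│· · · ♘ · · · ·│4
3│♙ · ♘ · · · · ·│3
2│· ♙ ♙ ♙ ♙ ♙ ♙ ♙│2
1│♖ · ♗ ♕ ♔ ♗ · ♖│1
  ─────────────────
  a b c d e f g h


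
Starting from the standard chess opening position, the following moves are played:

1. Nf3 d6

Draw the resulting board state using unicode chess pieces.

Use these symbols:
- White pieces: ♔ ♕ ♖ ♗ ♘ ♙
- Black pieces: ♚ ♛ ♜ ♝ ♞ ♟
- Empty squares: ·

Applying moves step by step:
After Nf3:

♜ ♞ ♝ ♛ ♚ ♝ ♞ ♜
♟ ♟ ♟ ♟ ♟ ♟ ♟ ♟
· · · · · · · ·
· · · · · · · ·
· · · · · · · ·
· · · · · ♘ · ·
♙ ♙ ♙ ♙ ♙ ♙ ♙ ♙
♖ ♘ ♗ ♕ ♔ ♗ · ♖


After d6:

♜ ♞ ♝ ♛ ♚ ♝ ♞ ♜
♟ ♟ ♟ · ♟ ♟ ♟ ♟
· · · ♟ · · · ·
· · · · · · · ·
· · · · · · · ·
· · · · · ♘ · ·
♙ ♙ ♙ ♙ ♙ ♙ ♙ ♙
♖ ♘ ♗ ♕ ♔ ♗ · ♖



  a b c d e f g h
  ─────────────────
8│♜ ♞ ♝ ♛ ♚ ♝ ♞ ♜│8
7│♟ ♟ ♟ · ♟ ♟ ♟ ♟│7
6│· · · ♟ · · · ·│6
5│· · · · · · · ·│5
4│· · · · · · · ·│4
3│· · · · · ♘ · ·│3
2│♙ ♙ ♙ ♙ ♙ ♙ ♙ ♙│2
1│♖ ♘ ♗ ♕ ♔ ♗ · ♖│1
  ─────────────────
  a b c d e f g h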